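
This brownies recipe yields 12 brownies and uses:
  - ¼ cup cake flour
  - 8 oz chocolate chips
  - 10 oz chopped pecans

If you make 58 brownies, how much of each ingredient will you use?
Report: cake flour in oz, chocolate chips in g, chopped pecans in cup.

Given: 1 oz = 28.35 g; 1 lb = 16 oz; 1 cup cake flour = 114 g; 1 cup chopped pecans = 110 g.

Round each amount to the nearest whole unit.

Scaling factor: 58/12 = 29/6.
cake flour: 0.25 cup × 29/6 × 114 g/cup ÷ 28.35 g/oz ≈ 5 oz
chocolate chips: 8 oz × 29/6 × 28.35 g/oz ≈ 1096 g
chopped pecans: 10 oz × 29/6 × 28.35 g/oz ÷ 110 g/cup ≈ 12 cup

cake flour: 5 oz; chocolate chips: 1096 g; chopped pecans: 12 cup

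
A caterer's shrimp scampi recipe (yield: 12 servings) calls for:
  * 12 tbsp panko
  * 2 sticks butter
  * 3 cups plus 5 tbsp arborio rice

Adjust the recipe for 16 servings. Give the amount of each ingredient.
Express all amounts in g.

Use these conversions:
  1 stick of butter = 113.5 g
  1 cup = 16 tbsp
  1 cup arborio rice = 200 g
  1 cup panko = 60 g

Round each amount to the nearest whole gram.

panko: 60 g; butter: 303 g; arborio rice: 883 g

Scaling factor: 16/12 = 4/3.
panko: 12 tbsp × 4/3 ÷ 16 tbsp/cup × 60 g/cup = 60 g
butter: 2 stick × 4/3 × 113.5 g/stick ≈ 303 g
arborio rice: (3 cup + 5 tbsp = 3.3125 cup) × 4/3 × 200 g/cup ≈ 883 g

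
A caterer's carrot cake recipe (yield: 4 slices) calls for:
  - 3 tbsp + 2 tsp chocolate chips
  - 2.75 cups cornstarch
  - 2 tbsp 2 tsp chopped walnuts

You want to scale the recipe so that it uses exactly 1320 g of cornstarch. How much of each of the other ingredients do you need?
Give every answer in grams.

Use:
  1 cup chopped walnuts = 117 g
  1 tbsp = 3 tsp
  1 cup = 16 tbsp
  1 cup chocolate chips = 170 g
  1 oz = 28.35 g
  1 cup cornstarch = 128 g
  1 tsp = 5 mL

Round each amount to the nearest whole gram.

The original recipe has 352 g of cornstarch, so the scaling factor is 1320 ÷ 352 = 15/4 = 3.75.
chocolate chips: (3 tbsp + 2 tsp = 11/3 tbsp) × 15/4 ÷ 16 tbsp/cup × 170 g/cup ≈ 146 g
chopped walnuts: (2 tbsp + 2 tsp = 8/3 tbsp) × 15/4 ÷ 16 tbsp/cup × 117 g/cup ≈ 73 g

chocolate chips: 146 g; chopped walnuts: 73 g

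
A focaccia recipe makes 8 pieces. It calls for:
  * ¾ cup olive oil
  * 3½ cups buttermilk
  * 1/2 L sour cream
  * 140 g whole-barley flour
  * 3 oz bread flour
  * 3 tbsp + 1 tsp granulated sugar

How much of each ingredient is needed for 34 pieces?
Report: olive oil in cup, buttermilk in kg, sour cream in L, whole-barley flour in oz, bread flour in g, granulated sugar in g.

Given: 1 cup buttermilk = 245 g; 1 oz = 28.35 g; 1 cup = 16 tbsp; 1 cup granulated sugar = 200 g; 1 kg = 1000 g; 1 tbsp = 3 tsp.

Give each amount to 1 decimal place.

Scaling factor: 34/8 = 17/4 = 4.25.
olive oil: 0.75 cup × 17/4 ≈ 3.2 cup
buttermilk: 3.5 cup × 17/4 × 245 g/cup ÷ 1000 g/kg ≈ 3.6 kg
sour cream: 0.5 L × 17/4 ≈ 2.1 L
whole-barley flour: 140 g × 17/4 ÷ 28.35 g/oz ≈ 21.0 oz
bread flour: 3 oz × 17/4 × 28.35 g/oz ≈ 361.5 g
granulated sugar: (3 tbsp + 1 tsp = 10/3 tbsp) × 17/4 ÷ 16 tbsp/cup × 200 g/cup ≈ 177.1 g

olive oil: 3.2 cup; buttermilk: 3.6 kg; sour cream: 2.1 L; whole-barley flour: 21.0 oz; bread flour: 361.5 g; granulated sugar: 177.1 g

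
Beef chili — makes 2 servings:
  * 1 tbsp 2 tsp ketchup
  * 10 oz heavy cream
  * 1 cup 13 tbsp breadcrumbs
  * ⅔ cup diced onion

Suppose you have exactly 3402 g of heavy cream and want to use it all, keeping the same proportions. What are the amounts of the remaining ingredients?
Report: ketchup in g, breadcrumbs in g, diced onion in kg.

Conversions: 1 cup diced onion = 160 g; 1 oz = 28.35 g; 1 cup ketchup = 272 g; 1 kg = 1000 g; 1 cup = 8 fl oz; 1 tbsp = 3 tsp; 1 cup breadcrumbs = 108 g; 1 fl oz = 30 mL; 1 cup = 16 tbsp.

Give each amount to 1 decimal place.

The original recipe has 283.5 g of heavy cream, so the scaling factor is 3402 ÷ 283.5 = 12.
ketchup: (1 tbsp + 2 tsp = 5/3 tbsp) × 12 ÷ 16 tbsp/cup × 272 g/cup = 340.0 g
breadcrumbs: (1 cup + 13 tbsp = 1.8125 cup) × 12 × 108 g/cup = 2349.0 g
diced onion: 2/3 cup × 12 × 160 g/cup ÷ 1000 g/kg ≈ 1.3 kg

ketchup: 340.0 g; breadcrumbs: 2349.0 g; diced onion: 1.3 kg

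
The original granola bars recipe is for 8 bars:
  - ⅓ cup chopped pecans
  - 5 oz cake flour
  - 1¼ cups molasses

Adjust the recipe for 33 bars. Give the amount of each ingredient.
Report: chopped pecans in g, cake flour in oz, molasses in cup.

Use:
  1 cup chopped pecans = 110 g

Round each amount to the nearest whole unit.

Scaling factor: 33/8 = 4.125.
chopped pecans: 1/3 cup × 33/8 × 110 g/cup ≈ 151 g
cake flour: 5 oz × 33/8 ≈ 21 oz
molasses: 1.25 cup × 33/8 ≈ 5 cup

chopped pecans: 151 g; cake flour: 21 oz; molasses: 5 cup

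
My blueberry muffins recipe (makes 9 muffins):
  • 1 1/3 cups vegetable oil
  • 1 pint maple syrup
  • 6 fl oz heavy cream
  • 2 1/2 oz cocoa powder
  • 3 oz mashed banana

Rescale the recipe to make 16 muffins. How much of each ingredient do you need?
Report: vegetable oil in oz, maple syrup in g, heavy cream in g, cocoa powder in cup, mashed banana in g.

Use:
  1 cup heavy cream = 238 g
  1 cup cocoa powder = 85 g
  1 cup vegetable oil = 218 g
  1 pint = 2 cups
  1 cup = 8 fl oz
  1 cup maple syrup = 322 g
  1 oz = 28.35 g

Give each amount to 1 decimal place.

Scaling factor: 16/9.
vegetable oil: 4/3 cup × 16/9 × 218 g/cup ÷ 28.35 g/oz ≈ 18.2 oz
maple syrup: 1 pint × 16/9 × 2 cup/pint × 322 g/cup ≈ 1144.9 g
heavy cream: 6 fl oz × 16/9 ÷ 8 fl oz/cup × 238 g/cup ≈ 317.3 g
cocoa powder: 2.5 oz × 16/9 × 28.35 g/oz ÷ 85 g/cup ≈ 1.5 cup
mashed banana: 3 oz × 16/9 × 28.35 g/oz = 151.2 g

vegetable oil: 18.2 oz; maple syrup: 1144.9 g; heavy cream: 317.3 g; cocoa powder: 1.5 cup; mashed banana: 151.2 g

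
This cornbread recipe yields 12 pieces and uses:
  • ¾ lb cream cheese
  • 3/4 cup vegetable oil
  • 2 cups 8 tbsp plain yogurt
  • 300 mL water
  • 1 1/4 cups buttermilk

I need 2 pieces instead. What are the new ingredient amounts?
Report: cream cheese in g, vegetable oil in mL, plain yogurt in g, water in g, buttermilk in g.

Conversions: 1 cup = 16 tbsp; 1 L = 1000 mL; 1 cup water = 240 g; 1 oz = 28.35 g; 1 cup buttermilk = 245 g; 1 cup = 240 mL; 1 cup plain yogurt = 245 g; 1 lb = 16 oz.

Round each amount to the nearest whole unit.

cream cheese: 57 g; vegetable oil: 30 mL; plain yogurt: 102 g; water: 50 g; buttermilk: 51 g

Scaling factor: 2/12 = 1/6.
cream cheese: 0.75 lb × 1/6 × 16 oz/lb × 28.35 g/oz ≈ 57 g
vegetable oil: 0.75 cup × 1/6 × 240 mL/cup = 30 mL
plain yogurt: (2 cup + 8 tbsp = 2.5 cup) × 1/6 × 245 g/cup ≈ 102 g
water: 300 mL × 1/6 ÷ 240 mL/cup × 240 g/cup = 50 g
buttermilk: 1.25 cup × 1/6 × 245 g/cup ≈ 51 g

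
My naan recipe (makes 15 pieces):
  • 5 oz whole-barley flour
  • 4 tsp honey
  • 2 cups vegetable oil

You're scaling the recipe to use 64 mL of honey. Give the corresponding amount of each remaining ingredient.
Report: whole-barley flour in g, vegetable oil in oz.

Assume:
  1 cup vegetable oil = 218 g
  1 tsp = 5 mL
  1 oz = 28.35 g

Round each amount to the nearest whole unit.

The original recipe has 20 mL of honey, so the scaling factor is 64 ÷ 20 = 16/5 = 3.2.
whole-barley flour: 5 oz × 16/5 × 28.35 g/oz ≈ 454 g
vegetable oil: 2 cup × 16/5 × 218 g/cup ÷ 28.35 g/oz ≈ 49 oz

whole-barley flour: 454 g; vegetable oil: 49 oz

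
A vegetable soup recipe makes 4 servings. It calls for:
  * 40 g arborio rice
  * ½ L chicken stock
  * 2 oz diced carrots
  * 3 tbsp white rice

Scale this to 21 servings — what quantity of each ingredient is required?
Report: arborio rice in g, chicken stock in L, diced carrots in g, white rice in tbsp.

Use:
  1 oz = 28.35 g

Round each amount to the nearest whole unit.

Scaling factor: 21/4 = 5.25.
arborio rice: 40 g × 21/4 = 210 g
chicken stock: 0.5 L × 21/4 ≈ 3 L
diced carrots: 2 oz × 21/4 × 28.35 g/oz ≈ 298 g
white rice: 3 tbsp × 21/4 ≈ 16 tbsp

arborio rice: 210 g; chicken stock: 3 L; diced carrots: 298 g; white rice: 16 tbsp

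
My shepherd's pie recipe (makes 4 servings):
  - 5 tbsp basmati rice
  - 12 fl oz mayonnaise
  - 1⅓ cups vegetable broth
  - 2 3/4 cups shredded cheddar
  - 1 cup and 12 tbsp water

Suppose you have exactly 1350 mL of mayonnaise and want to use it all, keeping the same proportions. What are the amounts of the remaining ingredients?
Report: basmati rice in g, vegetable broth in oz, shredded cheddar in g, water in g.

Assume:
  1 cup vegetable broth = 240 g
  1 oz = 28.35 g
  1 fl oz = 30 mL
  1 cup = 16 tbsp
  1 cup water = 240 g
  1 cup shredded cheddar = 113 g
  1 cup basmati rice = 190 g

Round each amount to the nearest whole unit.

basmati rice: 223 g; vegetable broth: 42 oz; shredded cheddar: 1165 g; water: 1575 g

The original recipe has 360 mL of mayonnaise, so the scaling factor is 1350 ÷ 360 = 15/4 = 3.75.
basmati rice: 5 tbsp × 15/4 ÷ 16 tbsp/cup × 190 g/cup ≈ 223 g
vegetable broth: 4/3 cup × 15/4 × 240 g/cup ÷ 28.35 g/oz ≈ 42 oz
shredded cheddar: 2.75 cup × 15/4 × 113 g/cup ≈ 1165 g
water: (1 cup + 12 tbsp = 1.75 cup) × 15/4 × 240 g/cup = 1575 g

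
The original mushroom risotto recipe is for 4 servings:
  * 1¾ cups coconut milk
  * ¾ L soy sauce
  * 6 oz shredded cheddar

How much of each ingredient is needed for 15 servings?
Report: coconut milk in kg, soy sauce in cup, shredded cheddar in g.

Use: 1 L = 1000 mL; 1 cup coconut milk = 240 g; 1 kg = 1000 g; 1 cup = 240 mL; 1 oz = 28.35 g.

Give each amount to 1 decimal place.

Scaling factor: 15/4 = 3.75.
coconut milk: 1.75 cup × 15/4 × 240 g/cup ÷ 1000 g/kg ≈ 1.6 kg
soy sauce: 0.75 L × 15/4 × 1000 mL/L ÷ 240 mL/cup ≈ 11.7 cup
shredded cheddar: 6 oz × 15/4 × 28.35 g/oz ≈ 637.9 g

coconut milk: 1.6 kg; soy sauce: 11.7 cup; shredded cheddar: 637.9 g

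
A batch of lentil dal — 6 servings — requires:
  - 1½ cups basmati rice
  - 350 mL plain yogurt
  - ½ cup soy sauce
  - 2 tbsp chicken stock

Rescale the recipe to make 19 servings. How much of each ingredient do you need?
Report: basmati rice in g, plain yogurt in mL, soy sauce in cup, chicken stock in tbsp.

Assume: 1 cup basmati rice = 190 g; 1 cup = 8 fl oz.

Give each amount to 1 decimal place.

Scaling factor: 19/6.
basmati rice: 1.5 cup × 19/6 × 190 g/cup = 902.5 g
plain yogurt: 350 mL × 19/6 ≈ 1108.3 mL
soy sauce: 0.5 cup × 19/6 ≈ 1.6 cup
chicken stock: 2 tbsp × 19/6 ≈ 6.3 tbsp

basmati rice: 902.5 g; plain yogurt: 1108.3 mL; soy sauce: 1.6 cup; chicken stock: 6.3 tbsp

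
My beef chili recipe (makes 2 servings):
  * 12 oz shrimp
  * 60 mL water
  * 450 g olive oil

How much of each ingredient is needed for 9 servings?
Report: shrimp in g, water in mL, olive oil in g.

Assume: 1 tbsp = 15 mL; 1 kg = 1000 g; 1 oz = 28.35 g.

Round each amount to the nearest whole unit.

Scaling factor: 9/2 = 4.5.
shrimp: 12 oz × 9/2 × 28.35 g/oz ≈ 1531 g
water: 60 mL × 9/2 = 270 mL
olive oil: 450 g × 9/2 = 2025 g

shrimp: 1531 g; water: 270 mL; olive oil: 2025 g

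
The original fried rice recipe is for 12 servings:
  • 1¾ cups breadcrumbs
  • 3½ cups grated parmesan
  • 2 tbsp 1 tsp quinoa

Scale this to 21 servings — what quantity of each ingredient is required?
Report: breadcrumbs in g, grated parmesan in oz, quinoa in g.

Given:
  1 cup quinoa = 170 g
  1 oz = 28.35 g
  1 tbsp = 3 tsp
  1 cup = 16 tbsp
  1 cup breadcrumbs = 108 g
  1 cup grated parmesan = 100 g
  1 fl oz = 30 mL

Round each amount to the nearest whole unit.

breadcrumbs: 331 g; grated parmesan: 22 oz; quinoa: 43 g

Scaling factor: 21/12 = 7/4 = 1.75.
breadcrumbs: 1.75 cup × 7/4 × 108 g/cup ≈ 331 g
grated parmesan: 3.5 cup × 7/4 × 100 g/cup ÷ 28.35 g/oz ≈ 22 oz
quinoa: (2 tbsp + 1 tsp = 7/3 tbsp) × 7/4 ÷ 16 tbsp/cup × 170 g/cup ≈ 43 g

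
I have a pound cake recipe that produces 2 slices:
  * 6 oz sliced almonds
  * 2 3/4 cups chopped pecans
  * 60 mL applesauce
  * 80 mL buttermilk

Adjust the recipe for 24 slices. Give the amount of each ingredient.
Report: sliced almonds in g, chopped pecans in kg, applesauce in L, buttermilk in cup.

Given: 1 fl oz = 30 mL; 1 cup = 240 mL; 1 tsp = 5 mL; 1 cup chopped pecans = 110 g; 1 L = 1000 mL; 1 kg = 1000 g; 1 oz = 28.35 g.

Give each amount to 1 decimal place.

Scaling factor: 24/2 = 12.
sliced almonds: 6 oz × 12 × 28.35 g/oz = 2041.2 g
chopped pecans: 2.75 cup × 12 × 110 g/cup ÷ 1000 g/kg ≈ 3.6 kg
applesauce: 60 mL × 12 ÷ 1000 mL/L ≈ 0.7 L
buttermilk: 80 mL × 12 ÷ 240 mL/cup = 4.0 cup

sliced almonds: 2041.2 g; chopped pecans: 3.6 kg; applesauce: 0.7 L; buttermilk: 4.0 cup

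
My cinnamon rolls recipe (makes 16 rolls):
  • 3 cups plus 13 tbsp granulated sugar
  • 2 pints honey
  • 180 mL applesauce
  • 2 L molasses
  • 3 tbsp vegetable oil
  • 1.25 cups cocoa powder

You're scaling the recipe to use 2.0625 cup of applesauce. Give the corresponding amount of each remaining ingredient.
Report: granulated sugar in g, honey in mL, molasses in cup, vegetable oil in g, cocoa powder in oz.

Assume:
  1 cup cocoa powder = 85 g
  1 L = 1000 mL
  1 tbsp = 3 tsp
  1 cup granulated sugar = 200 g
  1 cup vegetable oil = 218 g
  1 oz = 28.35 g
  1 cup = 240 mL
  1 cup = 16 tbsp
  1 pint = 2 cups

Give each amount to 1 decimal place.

granulated sugar: 2096.9 g; honey: 2640.0 mL; molasses: 22.9 cup; vegetable oil: 112.4 g; cocoa powder: 10.3 oz

The original recipe has 0.75 cup of applesauce, so the scaling factor is 2.0625 ÷ 0.75 = 11/4 = 2.75.
granulated sugar: (3 cup + 13 tbsp = 3.8125 cup) × 11/4 × 200 g/cup ≈ 2096.9 g
honey: 2 pint × 11/4 × 2 cup/pint × 240 mL/cup = 2640.0 mL
molasses: 2 L × 11/4 × 1000 mL/L ÷ 240 mL/cup ≈ 22.9 cup
vegetable oil: 3 tbsp × 11/4 ÷ 16 tbsp/cup × 218 g/cup ≈ 112.4 g
cocoa powder: 1.25 cup × 11/4 × 85 g/cup ÷ 28.35 g/oz ≈ 10.3 oz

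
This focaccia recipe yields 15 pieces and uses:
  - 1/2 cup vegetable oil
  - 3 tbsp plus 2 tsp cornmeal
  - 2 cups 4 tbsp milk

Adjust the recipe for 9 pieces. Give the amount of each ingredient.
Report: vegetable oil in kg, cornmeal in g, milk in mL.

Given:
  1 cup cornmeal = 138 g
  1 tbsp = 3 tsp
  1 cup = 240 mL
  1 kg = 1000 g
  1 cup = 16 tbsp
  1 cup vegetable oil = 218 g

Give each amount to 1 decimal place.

Scaling factor: 9/15 = 3/5 = 0.6.
vegetable oil: 0.5 cup × 3/5 × 218 g/cup ÷ 1000 g/kg ≈ 0.1 kg
cornmeal: (3 tbsp + 2 tsp = 11/3 tbsp) × 3/5 ÷ 16 tbsp/cup × 138 g/cup ≈ 19.0 g
milk: (2 cup + 4 tbsp = 2.25 cup) × 3/5 × 240 mL/cup = 324.0 mL

vegetable oil: 0.1 kg; cornmeal: 19.0 g; milk: 324.0 mL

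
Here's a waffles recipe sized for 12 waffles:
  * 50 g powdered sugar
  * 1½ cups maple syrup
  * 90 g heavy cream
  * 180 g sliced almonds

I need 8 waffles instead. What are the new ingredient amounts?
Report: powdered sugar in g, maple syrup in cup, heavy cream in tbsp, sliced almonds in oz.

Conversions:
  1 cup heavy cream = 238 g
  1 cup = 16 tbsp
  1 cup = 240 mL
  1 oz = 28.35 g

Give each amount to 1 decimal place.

powdered sugar: 33.3 g; maple syrup: 1.0 cup; heavy cream: 4.0 tbsp; sliced almonds: 4.2 oz

Scaling factor: 8/12 = 2/3.
powdered sugar: 50 g × 2/3 ≈ 33.3 g
maple syrup: 1.5 cup × 2/3 = 1.0 cup
heavy cream: 90 g × 2/3 ÷ 238 g/cup × 16 tbsp/cup ≈ 4.0 tbsp
sliced almonds: 180 g × 2/3 ÷ 28.35 g/oz ≈ 4.2 oz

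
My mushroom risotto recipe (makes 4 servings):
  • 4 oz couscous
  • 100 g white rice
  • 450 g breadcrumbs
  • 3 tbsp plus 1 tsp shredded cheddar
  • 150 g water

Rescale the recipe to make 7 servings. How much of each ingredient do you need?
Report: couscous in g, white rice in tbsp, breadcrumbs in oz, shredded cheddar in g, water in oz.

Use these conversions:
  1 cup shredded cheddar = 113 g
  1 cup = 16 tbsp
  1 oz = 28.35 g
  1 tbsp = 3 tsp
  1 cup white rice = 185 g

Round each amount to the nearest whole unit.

couscous: 198 g; white rice: 15 tbsp; breadcrumbs: 28 oz; shredded cheddar: 41 g; water: 9 oz

Scaling factor: 7/4 = 1.75.
couscous: 4 oz × 7/4 × 28.35 g/oz ≈ 198 g
white rice: 100 g × 7/4 ÷ 185 g/cup × 16 tbsp/cup ≈ 15 tbsp
breadcrumbs: 450 g × 7/4 ÷ 28.35 g/oz ≈ 28 oz
shredded cheddar: (3 tbsp + 1 tsp = 10/3 tbsp) × 7/4 ÷ 16 tbsp/cup × 113 g/cup ≈ 41 g
water: 150 g × 7/4 ÷ 28.35 g/oz ≈ 9 oz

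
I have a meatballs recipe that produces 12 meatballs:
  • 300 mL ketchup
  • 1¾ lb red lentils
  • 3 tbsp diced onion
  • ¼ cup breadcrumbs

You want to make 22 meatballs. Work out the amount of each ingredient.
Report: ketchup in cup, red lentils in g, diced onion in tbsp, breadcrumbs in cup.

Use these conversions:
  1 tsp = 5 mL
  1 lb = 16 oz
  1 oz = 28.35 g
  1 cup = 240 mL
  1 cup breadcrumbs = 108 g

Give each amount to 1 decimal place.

ketchup: 2.3 cup; red lentils: 1455.3 g; diced onion: 5.5 tbsp; breadcrumbs: 0.5 cup

Scaling factor: 22/12 = 11/6.
ketchup: 300 mL × 11/6 ÷ 240 mL/cup ≈ 2.3 cup
red lentils: 1.75 lb × 11/6 × 16 oz/lb × 28.35 g/oz = 1455.3 g
diced onion: 3 tbsp × 11/6 = 5.5 tbsp
breadcrumbs: 0.25 cup × 11/6 ≈ 0.5 cup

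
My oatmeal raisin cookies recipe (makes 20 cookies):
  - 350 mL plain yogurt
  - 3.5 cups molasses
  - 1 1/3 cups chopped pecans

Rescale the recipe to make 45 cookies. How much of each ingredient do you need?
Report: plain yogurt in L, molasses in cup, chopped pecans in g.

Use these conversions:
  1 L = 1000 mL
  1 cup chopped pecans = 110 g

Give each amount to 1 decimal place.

Scaling factor: 45/20 = 9/4 = 2.25.
plain yogurt: 350 mL × 9/4 ÷ 1000 mL/L ≈ 0.8 L
molasses: 3.5 cup × 9/4 ≈ 7.9 cup
chopped pecans: 4/3 cup × 9/4 × 110 g/cup = 330.0 g

plain yogurt: 0.8 L; molasses: 7.9 cup; chopped pecans: 330.0 g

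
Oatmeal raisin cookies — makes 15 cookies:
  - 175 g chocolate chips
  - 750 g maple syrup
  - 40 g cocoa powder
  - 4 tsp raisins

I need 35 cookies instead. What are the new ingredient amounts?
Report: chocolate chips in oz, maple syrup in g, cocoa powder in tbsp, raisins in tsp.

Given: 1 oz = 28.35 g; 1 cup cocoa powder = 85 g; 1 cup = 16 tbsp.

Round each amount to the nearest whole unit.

Scaling factor: 35/15 = 7/3.
chocolate chips: 175 g × 7/3 ÷ 28.35 g/oz ≈ 14 oz
maple syrup: 750 g × 7/3 = 1750 g
cocoa powder: 40 g × 7/3 ÷ 85 g/cup × 16 tbsp/cup ≈ 18 tbsp
raisins: 4 tsp × 7/3 ≈ 9 tsp

chocolate chips: 14 oz; maple syrup: 1750 g; cocoa powder: 18 tbsp; raisins: 9 tsp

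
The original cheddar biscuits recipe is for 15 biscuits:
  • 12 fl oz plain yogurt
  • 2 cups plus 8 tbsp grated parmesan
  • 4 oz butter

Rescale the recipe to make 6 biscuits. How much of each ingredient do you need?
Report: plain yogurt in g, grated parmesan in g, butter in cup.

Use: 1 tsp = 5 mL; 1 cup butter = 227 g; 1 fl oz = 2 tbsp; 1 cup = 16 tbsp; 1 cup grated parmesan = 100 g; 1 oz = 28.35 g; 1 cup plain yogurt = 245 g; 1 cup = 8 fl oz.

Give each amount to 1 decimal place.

Scaling factor: 6/15 = 2/5 = 0.4.
plain yogurt: 12 fl oz × 2/5 ÷ 8 fl oz/cup × 245 g/cup = 147.0 g
grated parmesan: (2 cup + 8 tbsp = 2.5 cup) × 2/5 × 100 g/cup = 100.0 g
butter: 4 oz × 2/5 × 28.35 g/oz ÷ 227 g/cup ≈ 0.2 cup

plain yogurt: 147.0 g; grated parmesan: 100.0 g; butter: 0.2 cup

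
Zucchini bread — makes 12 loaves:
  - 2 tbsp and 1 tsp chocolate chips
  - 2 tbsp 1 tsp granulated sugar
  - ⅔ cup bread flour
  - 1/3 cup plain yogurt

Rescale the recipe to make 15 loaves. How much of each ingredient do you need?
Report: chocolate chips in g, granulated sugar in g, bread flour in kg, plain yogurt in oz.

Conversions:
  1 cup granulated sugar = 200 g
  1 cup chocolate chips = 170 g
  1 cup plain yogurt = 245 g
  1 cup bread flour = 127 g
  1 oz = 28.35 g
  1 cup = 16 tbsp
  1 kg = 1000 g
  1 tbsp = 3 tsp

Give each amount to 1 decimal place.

chocolate chips: 31.0 g; granulated sugar: 36.5 g; bread flour: 0.1 kg; plain yogurt: 3.6 oz

Scaling factor: 15/12 = 5/4 = 1.25.
chocolate chips: (2 tbsp + 1 tsp = 7/3 tbsp) × 5/4 ÷ 16 tbsp/cup × 170 g/cup ≈ 31.0 g
granulated sugar: (2 tbsp + 1 tsp = 7/3 tbsp) × 5/4 ÷ 16 tbsp/cup × 200 g/cup ≈ 36.5 g
bread flour: 2/3 cup × 5/4 × 127 g/cup ÷ 1000 g/kg ≈ 0.1 kg
plain yogurt: 1/3 cup × 5/4 × 245 g/cup ÷ 28.35 g/oz ≈ 3.6 oz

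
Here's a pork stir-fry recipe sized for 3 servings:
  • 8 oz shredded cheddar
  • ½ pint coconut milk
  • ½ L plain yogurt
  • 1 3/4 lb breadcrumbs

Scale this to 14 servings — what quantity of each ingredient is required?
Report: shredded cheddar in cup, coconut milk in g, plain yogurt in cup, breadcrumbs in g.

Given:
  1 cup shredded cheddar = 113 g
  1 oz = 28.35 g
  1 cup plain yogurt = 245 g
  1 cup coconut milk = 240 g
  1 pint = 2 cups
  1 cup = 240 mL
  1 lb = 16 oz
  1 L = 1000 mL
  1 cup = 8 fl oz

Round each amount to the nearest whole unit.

Scaling factor: 14/3.
shredded cheddar: 8 oz × 14/3 × 28.35 g/oz ÷ 113 g/cup ≈ 9 cup
coconut milk: 0.5 pint × 14/3 × 2 cup/pint × 240 g/cup = 1120 g
plain yogurt: 0.5 L × 14/3 × 1000 mL/L ÷ 240 mL/cup ≈ 10 cup
breadcrumbs: 1.75 lb × 14/3 × 16 oz/lb × 28.35 g/oz ≈ 3704 g

shredded cheddar: 9 cup; coconut milk: 1120 g; plain yogurt: 10 cup; breadcrumbs: 3704 g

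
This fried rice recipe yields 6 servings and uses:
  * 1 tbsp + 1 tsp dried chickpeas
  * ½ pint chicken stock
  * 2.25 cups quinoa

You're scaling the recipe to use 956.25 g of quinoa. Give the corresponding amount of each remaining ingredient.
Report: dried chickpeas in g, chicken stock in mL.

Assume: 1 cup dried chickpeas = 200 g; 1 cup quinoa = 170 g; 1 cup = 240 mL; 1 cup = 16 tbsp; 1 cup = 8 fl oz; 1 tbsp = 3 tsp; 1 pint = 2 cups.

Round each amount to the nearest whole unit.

dried chickpeas: 42 g; chicken stock: 600 mL

The original recipe has 382.5 g of quinoa, so the scaling factor is 956.25 ÷ 382.5 = 5/2 = 2.5.
dried chickpeas: (1 tbsp + 1 tsp = 4/3 tbsp) × 5/2 ÷ 16 tbsp/cup × 200 g/cup ≈ 42 g
chicken stock: 0.5 pint × 5/2 × 2 cup/pint × 240 mL/cup = 600 mL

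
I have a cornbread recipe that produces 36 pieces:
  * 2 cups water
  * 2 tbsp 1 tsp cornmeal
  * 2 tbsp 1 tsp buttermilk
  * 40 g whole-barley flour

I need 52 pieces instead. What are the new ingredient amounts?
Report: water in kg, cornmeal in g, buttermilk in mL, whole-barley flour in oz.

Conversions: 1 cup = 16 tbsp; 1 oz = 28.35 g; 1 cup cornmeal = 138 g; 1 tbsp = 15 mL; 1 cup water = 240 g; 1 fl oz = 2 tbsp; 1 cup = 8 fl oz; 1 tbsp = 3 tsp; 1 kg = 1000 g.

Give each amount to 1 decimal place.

Scaling factor: 52/36 = 13/9.
water: 2 cup × 13/9 × 240 g/cup ÷ 1000 g/kg ≈ 0.7 kg
cornmeal: (2 tbsp + 1 tsp = 7/3 tbsp) × 13/9 ÷ 16 tbsp/cup × 138 g/cup ≈ 29.1 g
buttermilk: (2 tbsp + 1 tsp = 7/3 tbsp) × 13/9 × 15 mL/tbsp ≈ 50.6 mL
whole-barley flour: 40 g × 13/9 ÷ 28.35 g/oz ≈ 2.0 oz

water: 0.7 kg; cornmeal: 29.1 g; buttermilk: 50.6 mL; whole-barley flour: 2.0 oz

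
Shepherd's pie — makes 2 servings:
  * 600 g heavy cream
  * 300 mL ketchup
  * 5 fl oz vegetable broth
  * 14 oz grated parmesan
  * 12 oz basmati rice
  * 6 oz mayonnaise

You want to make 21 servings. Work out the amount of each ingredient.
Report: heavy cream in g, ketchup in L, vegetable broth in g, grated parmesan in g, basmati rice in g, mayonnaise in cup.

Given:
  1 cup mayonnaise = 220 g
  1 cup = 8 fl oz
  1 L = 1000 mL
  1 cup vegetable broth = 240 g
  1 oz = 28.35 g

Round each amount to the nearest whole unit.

Scaling factor: 21/2 = 10.5.
heavy cream: 600 g × 21/2 = 6300 g
ketchup: 300 mL × 21/2 ÷ 1000 mL/L ≈ 3 L
vegetable broth: 5 fl oz × 21/2 ÷ 8 fl oz/cup × 240 g/cup = 1575 g
grated parmesan: 14 oz × 21/2 × 28.35 g/oz ≈ 4167 g
basmati rice: 12 oz × 21/2 × 28.35 g/oz ≈ 3572 g
mayonnaise: 6 oz × 21/2 × 28.35 g/oz ÷ 220 g/cup ≈ 8 cup

heavy cream: 6300 g; ketchup: 3 L; vegetable broth: 1575 g; grated parmesan: 4167 g; basmati rice: 3572 g; mayonnaise: 8 cup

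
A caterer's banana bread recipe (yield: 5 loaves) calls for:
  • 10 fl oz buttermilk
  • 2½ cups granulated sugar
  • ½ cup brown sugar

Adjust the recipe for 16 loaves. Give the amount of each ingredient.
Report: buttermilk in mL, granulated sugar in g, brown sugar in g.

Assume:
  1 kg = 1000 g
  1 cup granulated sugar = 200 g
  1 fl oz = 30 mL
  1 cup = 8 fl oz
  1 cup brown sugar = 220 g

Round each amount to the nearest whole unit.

Scaling factor: 16/5 = 3.2.
buttermilk: 10 fl oz × 16/5 × 30 mL/fl oz = 960 mL
granulated sugar: 2.5 cup × 16/5 × 200 g/cup = 1600 g
brown sugar: 0.5 cup × 16/5 × 220 g/cup = 352 g

buttermilk: 960 mL; granulated sugar: 1600 g; brown sugar: 352 g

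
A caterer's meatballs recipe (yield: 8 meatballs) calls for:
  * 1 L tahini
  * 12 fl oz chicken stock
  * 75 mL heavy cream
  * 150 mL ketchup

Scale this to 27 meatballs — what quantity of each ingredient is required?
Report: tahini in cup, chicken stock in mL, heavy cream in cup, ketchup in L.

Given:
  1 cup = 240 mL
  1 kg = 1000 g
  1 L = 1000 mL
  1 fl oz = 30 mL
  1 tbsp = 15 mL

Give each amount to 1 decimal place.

Scaling factor: 27/8 = 3.375.
tahini: 1 L × 27/8 × 1000 mL/L ÷ 240 mL/cup ≈ 14.1 cup
chicken stock: 12 fl oz × 27/8 × 30 mL/fl oz = 1215.0 mL
heavy cream: 75 mL × 27/8 ÷ 240 mL/cup ≈ 1.1 cup
ketchup: 150 mL × 27/8 ÷ 1000 mL/L ≈ 0.5 L

tahini: 14.1 cup; chicken stock: 1215.0 mL; heavy cream: 1.1 cup; ketchup: 0.5 L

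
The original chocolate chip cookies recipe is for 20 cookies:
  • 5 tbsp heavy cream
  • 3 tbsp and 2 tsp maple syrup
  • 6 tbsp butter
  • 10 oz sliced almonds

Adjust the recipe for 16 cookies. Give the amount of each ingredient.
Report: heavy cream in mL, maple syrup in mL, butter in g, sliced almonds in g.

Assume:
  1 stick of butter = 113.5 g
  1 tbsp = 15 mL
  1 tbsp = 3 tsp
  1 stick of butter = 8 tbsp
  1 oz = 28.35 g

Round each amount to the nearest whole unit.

Scaling factor: 16/20 = 4/5 = 0.8.
heavy cream: 5 tbsp × 4/5 × 15 mL/tbsp = 60 mL
maple syrup: (3 tbsp + 2 tsp = 11/3 tbsp) × 4/5 × 15 mL/tbsp = 44 mL
butter: 6 tbsp × 4/5 ÷ 8 tbsp/stick × 113.5 g/stick ≈ 68 g
sliced almonds: 10 oz × 4/5 × 28.35 g/oz ≈ 227 g

heavy cream: 60 mL; maple syrup: 44 mL; butter: 68 g; sliced almonds: 227 g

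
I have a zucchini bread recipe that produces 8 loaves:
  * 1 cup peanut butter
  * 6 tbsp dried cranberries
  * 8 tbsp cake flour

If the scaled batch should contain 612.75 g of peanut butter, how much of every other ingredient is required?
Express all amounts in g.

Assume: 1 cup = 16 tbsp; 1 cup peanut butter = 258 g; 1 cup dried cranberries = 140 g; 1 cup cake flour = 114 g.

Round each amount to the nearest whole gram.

dried cranberries: 125 g; cake flour: 135 g

The original recipe has 258 g of peanut butter, so the scaling factor is 612.75 ÷ 258 = 19/8 = 2.375.
dried cranberries: 6 tbsp × 19/8 ÷ 16 tbsp/cup × 140 g/cup ≈ 125 g
cake flour: 8 tbsp × 19/8 ÷ 16 tbsp/cup × 114 g/cup ≈ 135 g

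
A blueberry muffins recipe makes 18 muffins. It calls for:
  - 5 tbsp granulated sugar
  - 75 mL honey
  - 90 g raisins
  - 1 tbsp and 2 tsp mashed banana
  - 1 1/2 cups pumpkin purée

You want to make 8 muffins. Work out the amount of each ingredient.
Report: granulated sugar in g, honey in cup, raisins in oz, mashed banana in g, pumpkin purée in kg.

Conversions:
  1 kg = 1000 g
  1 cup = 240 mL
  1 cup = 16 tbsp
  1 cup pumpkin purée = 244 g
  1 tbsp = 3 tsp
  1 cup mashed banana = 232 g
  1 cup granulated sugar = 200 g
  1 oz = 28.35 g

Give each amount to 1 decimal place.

granulated sugar: 27.8 g; honey: 0.1 cup; raisins: 1.4 oz; mashed banana: 10.7 g; pumpkin purée: 0.2 kg

Scaling factor: 8/18 = 4/9.
granulated sugar: 5 tbsp × 4/9 ÷ 16 tbsp/cup × 200 g/cup ≈ 27.8 g
honey: 75 mL × 4/9 ÷ 240 mL/cup ≈ 0.1 cup
raisins: 90 g × 4/9 ÷ 28.35 g/oz ≈ 1.4 oz
mashed banana: (1 tbsp + 2 tsp = 5/3 tbsp) × 4/9 ÷ 16 tbsp/cup × 232 g/cup ≈ 10.7 g
pumpkin purée: 1.5 cup × 4/9 × 244 g/cup ÷ 1000 g/kg ≈ 0.2 kg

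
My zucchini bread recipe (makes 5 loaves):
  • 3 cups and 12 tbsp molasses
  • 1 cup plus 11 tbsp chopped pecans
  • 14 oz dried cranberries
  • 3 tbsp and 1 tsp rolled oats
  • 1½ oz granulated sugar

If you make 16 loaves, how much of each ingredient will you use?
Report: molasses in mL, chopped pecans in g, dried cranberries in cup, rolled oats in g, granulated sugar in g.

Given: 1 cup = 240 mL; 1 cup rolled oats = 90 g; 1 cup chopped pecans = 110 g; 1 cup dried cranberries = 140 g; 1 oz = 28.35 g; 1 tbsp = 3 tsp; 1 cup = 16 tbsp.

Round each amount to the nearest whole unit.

molasses: 2880 mL; chopped pecans: 594 g; dried cranberries: 9 cup; rolled oats: 60 g; granulated sugar: 136 g

Scaling factor: 16/5 = 3.2.
molasses: (3 cup + 12 tbsp = 3.75 cup) × 16/5 × 240 mL/cup = 2880 mL
chopped pecans: (1 cup + 11 tbsp = 1.6875 cup) × 16/5 × 110 g/cup = 594 g
dried cranberries: 14 oz × 16/5 × 28.35 g/oz ÷ 140 g/cup ≈ 9 cup
rolled oats: (3 tbsp + 1 tsp = 10/3 tbsp) × 16/5 ÷ 16 tbsp/cup × 90 g/cup = 60 g
granulated sugar: 1.5 oz × 16/5 × 28.35 g/oz ≈ 136 g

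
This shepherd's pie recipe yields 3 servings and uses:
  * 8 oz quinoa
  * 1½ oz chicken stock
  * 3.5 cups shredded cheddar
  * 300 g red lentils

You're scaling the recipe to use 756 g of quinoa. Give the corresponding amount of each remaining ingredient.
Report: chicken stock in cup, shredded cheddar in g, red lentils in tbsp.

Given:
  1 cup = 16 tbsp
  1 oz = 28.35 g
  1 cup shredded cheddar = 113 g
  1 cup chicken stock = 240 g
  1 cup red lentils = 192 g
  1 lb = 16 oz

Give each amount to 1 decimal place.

chicken stock: 0.6 cup; shredded cheddar: 1318.3 g; red lentils: 83.3 tbsp

The original recipe has 226.8 g of quinoa, so the scaling factor is 756 ÷ 226.8 = 10/3.
chicken stock: 1.5 oz × 10/3 × 28.35 g/oz ÷ 240 g/cup ≈ 0.6 cup
shredded cheddar: 3.5 cup × 10/3 × 113 g/cup ≈ 1318.3 g
red lentils: 300 g × 10/3 ÷ 192 g/cup × 16 tbsp/cup ≈ 83.3 tbsp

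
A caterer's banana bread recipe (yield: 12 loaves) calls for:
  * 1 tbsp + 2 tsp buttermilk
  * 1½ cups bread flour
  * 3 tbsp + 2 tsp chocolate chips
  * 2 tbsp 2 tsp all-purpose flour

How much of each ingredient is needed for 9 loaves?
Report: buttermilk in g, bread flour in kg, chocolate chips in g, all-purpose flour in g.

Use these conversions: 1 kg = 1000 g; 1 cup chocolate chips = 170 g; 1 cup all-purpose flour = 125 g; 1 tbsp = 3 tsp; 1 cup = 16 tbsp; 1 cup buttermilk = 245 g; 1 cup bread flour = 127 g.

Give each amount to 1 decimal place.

buttermilk: 19.1 g; bread flour: 0.1 kg; chocolate chips: 29.2 g; all-purpose flour: 15.6 g

Scaling factor: 9/12 = 3/4 = 0.75.
buttermilk: (1 tbsp + 2 tsp = 5/3 tbsp) × 3/4 ÷ 16 tbsp/cup × 245 g/cup ≈ 19.1 g
bread flour: 1.5 cup × 3/4 × 127 g/cup ÷ 1000 g/kg ≈ 0.1 kg
chocolate chips: (3 tbsp + 2 tsp = 11/3 tbsp) × 3/4 ÷ 16 tbsp/cup × 170 g/cup ≈ 29.2 g
all-purpose flour: (2 tbsp + 2 tsp = 8/3 tbsp) × 3/4 ÷ 16 tbsp/cup × 125 g/cup ≈ 15.6 g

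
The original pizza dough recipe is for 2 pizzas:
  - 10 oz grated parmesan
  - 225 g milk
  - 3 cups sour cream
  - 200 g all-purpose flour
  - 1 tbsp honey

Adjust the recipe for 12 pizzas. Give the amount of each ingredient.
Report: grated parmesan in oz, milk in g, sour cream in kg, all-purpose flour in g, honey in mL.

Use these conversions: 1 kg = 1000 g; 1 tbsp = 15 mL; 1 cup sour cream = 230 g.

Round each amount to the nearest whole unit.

grated parmesan: 60 oz; milk: 1350 g; sour cream: 4 kg; all-purpose flour: 1200 g; honey: 90 mL

Scaling factor: 12/2 = 6.
grated parmesan: 10 oz × 6 = 60 oz
milk: 225 g × 6 = 1350 g
sour cream: 3 cup × 6 × 230 g/cup ÷ 1000 g/kg ≈ 4 kg
all-purpose flour: 200 g × 6 = 1200 g
honey: 1 tbsp × 6 × 15 mL/tbsp = 90 mL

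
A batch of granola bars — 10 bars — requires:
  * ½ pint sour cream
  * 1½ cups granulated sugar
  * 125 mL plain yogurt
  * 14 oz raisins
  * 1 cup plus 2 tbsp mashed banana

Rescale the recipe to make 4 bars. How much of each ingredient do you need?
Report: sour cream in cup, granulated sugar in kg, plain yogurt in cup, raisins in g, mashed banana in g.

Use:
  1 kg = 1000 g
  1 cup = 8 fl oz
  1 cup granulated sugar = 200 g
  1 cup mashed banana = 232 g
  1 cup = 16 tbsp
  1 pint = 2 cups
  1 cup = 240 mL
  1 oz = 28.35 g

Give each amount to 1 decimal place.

Scaling factor: 4/10 = 2/5 = 0.4.
sour cream: 0.5 pint × 2/5 × 2 cup/pint = 0.4 cup
granulated sugar: 1.5 cup × 2/5 × 200 g/cup ÷ 1000 g/kg ≈ 0.1 kg
plain yogurt: 125 mL × 2/5 ÷ 240 mL/cup ≈ 0.2 cup
raisins: 14 oz × 2/5 × 28.35 g/oz ≈ 158.8 g
mashed banana: (1 cup + 2 tbsp = 1.125 cup) × 2/5 × 232 g/cup = 104.4 g

sour cream: 0.4 cup; granulated sugar: 0.1 kg; plain yogurt: 0.2 cup; raisins: 158.8 g; mashed banana: 104.4 g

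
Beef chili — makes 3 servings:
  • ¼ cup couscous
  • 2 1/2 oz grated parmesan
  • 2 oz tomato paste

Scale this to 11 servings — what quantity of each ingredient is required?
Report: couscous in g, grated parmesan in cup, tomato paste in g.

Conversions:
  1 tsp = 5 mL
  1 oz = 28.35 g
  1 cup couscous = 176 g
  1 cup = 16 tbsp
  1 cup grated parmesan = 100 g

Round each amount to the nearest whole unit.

Scaling factor: 11/3.
couscous: 0.25 cup × 11/3 × 176 g/cup ≈ 161 g
grated parmesan: 2.5 oz × 11/3 × 28.35 g/oz ÷ 100 g/cup ≈ 3 cup
tomato paste: 2 oz × 11/3 × 28.35 g/oz ≈ 208 g

couscous: 161 g; grated parmesan: 3 cup; tomato paste: 208 g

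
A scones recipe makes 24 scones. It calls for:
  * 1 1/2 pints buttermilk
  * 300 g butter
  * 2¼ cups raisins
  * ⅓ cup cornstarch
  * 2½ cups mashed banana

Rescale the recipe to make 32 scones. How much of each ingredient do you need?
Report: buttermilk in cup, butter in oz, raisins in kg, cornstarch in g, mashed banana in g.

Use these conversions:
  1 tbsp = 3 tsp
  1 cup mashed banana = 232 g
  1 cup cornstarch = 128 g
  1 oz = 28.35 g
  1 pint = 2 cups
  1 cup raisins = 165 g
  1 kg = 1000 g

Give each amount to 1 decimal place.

Scaling factor: 32/24 = 4/3.
buttermilk: 1.5 pint × 4/3 × 2 cup/pint = 4.0 cup
butter: 300 g × 4/3 ÷ 28.35 g/oz ≈ 14.1 oz
raisins: 2.25 cup × 4/3 × 165 g/cup ÷ 1000 g/kg ≈ 0.5 kg
cornstarch: 1/3 cup × 4/3 × 128 g/cup ≈ 56.9 g
mashed banana: 2.5 cup × 4/3 × 232 g/cup ≈ 773.3 g

buttermilk: 4.0 cup; butter: 14.1 oz; raisins: 0.5 kg; cornstarch: 56.9 g; mashed banana: 773.3 g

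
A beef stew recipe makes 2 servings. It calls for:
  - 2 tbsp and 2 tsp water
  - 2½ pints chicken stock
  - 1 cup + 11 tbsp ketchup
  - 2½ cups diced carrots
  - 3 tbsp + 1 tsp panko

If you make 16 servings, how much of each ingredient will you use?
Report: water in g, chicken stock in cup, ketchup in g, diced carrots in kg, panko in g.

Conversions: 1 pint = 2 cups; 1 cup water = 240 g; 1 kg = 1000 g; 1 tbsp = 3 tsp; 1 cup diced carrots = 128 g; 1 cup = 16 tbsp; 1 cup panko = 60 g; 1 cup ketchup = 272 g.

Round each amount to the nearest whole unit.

water: 320 g; chicken stock: 40 cup; ketchup: 3672 g; diced carrots: 3 kg; panko: 100 g

Scaling factor: 16/2 = 8.
water: (2 tbsp + 2 tsp = 8/3 tbsp) × 8 ÷ 16 tbsp/cup × 240 g/cup = 320 g
chicken stock: 2.5 pint × 8 × 2 cup/pint = 40 cup
ketchup: (1 cup + 11 tbsp = 1.6875 cup) × 8 × 272 g/cup = 3672 g
diced carrots: 2.5 cup × 8 × 128 g/cup ÷ 1000 g/kg ≈ 3 kg
panko: (3 tbsp + 1 tsp = 10/3 tbsp) × 8 ÷ 16 tbsp/cup × 60 g/cup = 100 g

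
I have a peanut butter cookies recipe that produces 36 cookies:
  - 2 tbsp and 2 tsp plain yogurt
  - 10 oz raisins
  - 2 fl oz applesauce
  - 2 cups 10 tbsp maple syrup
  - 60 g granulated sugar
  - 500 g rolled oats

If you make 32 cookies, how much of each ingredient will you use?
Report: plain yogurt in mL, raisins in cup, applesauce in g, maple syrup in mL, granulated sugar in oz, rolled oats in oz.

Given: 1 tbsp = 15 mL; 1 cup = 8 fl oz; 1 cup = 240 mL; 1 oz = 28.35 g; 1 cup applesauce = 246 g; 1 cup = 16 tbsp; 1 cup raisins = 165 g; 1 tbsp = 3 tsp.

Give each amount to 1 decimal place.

Scaling factor: 32/36 = 8/9.
plain yogurt: (2 tbsp + 2 tsp = 8/3 tbsp) × 8/9 × 15 mL/tbsp ≈ 35.6 mL
raisins: 10 oz × 8/9 × 28.35 g/oz ÷ 165 g/cup ≈ 1.5 cup
applesauce: 2 fl oz × 8/9 ÷ 8 fl oz/cup × 246 g/cup ≈ 54.7 g
maple syrup: (2 cup + 10 tbsp = 2.625 cup) × 8/9 × 240 mL/cup = 560.0 mL
granulated sugar: 60 g × 8/9 ÷ 28.35 g/oz ≈ 1.9 oz
rolled oats: 500 g × 8/9 ÷ 28.35 g/oz ≈ 15.7 oz

plain yogurt: 35.6 mL; raisins: 1.5 cup; applesauce: 54.7 g; maple syrup: 560.0 mL; granulated sugar: 1.9 oz; rolled oats: 15.7 oz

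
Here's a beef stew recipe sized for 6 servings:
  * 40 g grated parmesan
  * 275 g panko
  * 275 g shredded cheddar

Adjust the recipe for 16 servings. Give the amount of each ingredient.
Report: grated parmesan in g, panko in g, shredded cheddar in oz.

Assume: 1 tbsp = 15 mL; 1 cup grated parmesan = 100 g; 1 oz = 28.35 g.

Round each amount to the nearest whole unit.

Scaling factor: 16/6 = 8/3.
grated parmesan: 40 g × 8/3 ≈ 107 g
panko: 275 g × 8/3 ≈ 733 g
shredded cheddar: 275 g × 8/3 ÷ 28.35 g/oz ≈ 26 oz

grated parmesan: 107 g; panko: 733 g; shredded cheddar: 26 oz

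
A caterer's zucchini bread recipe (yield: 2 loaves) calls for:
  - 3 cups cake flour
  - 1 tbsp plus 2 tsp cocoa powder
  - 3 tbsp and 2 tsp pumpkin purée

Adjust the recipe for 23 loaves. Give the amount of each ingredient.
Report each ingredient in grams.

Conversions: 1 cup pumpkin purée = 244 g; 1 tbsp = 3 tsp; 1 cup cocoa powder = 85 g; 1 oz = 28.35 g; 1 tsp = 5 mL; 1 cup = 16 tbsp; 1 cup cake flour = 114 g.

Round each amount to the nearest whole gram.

Scaling factor: 23/2 = 11.5.
cake flour: 3 cup × 23/2 × 114 g/cup = 3933 g
cocoa powder: (1 tbsp + 2 tsp = 5/3 tbsp) × 23/2 ÷ 16 tbsp/cup × 85 g/cup ≈ 102 g
pumpkin purée: (3 tbsp + 2 tsp = 11/3 tbsp) × 23/2 ÷ 16 tbsp/cup × 244 g/cup ≈ 643 g

cake flour: 3933 g; cocoa powder: 102 g; pumpkin purée: 643 g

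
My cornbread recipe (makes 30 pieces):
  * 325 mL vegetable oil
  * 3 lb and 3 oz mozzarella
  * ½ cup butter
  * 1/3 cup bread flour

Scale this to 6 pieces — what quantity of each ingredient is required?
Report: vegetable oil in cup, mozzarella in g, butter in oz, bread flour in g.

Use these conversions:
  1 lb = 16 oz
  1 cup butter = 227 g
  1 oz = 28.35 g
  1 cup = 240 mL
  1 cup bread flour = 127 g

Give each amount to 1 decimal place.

Scaling factor: 6/30 = 1/5 = 0.2.
vegetable oil: 325 mL × 1/5 ÷ 240 mL/cup ≈ 0.3 cup
mozzarella: (3 lb + 3 oz = 3.1875 lb) × 1/5 × 16 oz/lb × 28.35 g/oz ≈ 289.2 g
butter: 0.5 cup × 1/5 × 227 g/cup ÷ 28.35 g/oz ≈ 0.8 oz
bread flour: 1/3 cup × 1/5 × 127 g/cup ≈ 8.5 g

vegetable oil: 0.3 cup; mozzarella: 289.2 g; butter: 0.8 oz; bread flour: 8.5 g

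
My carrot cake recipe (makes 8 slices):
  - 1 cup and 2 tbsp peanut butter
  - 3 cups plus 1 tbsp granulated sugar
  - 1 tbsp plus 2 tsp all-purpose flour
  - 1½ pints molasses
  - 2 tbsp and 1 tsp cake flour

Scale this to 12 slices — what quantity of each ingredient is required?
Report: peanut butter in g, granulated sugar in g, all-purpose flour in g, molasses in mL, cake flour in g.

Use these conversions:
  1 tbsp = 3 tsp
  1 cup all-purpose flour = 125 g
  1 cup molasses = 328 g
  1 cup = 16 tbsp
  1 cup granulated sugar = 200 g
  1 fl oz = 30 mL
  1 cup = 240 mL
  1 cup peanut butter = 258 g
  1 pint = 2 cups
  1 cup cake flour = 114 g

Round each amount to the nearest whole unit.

peanut butter: 435 g; granulated sugar: 919 g; all-purpose flour: 20 g; molasses: 1080 mL; cake flour: 25 g

Scaling factor: 12/8 = 3/2 = 1.5.
peanut butter: (1 cup + 2 tbsp = 1.125 cup) × 3/2 × 258 g/cup ≈ 435 g
granulated sugar: (3 cup + 1 tbsp = 3.0625 cup) × 3/2 × 200 g/cup ≈ 919 g
all-purpose flour: (1 tbsp + 2 tsp = 5/3 tbsp) × 3/2 ÷ 16 tbsp/cup × 125 g/cup ≈ 20 g
molasses: 1.5 pint × 3/2 × 2 cup/pint × 240 mL/cup = 1080 mL
cake flour: (2 tbsp + 1 tsp = 7/3 tbsp) × 3/2 ÷ 16 tbsp/cup × 114 g/cup ≈ 25 g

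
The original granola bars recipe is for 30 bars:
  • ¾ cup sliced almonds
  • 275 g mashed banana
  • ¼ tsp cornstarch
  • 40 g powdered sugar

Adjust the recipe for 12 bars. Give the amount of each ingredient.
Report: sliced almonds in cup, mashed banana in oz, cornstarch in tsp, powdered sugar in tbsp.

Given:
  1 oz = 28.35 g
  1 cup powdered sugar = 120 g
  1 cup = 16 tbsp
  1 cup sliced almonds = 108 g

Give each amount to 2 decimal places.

Scaling factor: 12/30 = 2/5 = 0.4.
sliced almonds: 0.75 cup × 2/5 = 0.30 cup
mashed banana: 275 g × 2/5 ÷ 28.35 g/oz ≈ 3.88 oz
cornstarch: 0.25 tsp × 2/5 = 0.10 tsp
powdered sugar: 40 g × 2/5 ÷ 120 g/cup × 16 tbsp/cup ≈ 2.13 tbsp

sliced almonds: 0.30 cup; mashed banana: 3.88 oz; cornstarch: 0.10 tsp; powdered sugar: 2.13 tbsp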